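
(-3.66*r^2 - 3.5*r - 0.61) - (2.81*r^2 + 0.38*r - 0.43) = -6.47*r^2 - 3.88*r - 0.18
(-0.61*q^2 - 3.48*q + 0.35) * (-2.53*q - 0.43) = 1.5433*q^3 + 9.0667*q^2 + 0.6109*q - 0.1505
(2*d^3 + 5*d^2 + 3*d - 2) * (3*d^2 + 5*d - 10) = 6*d^5 + 25*d^4 + 14*d^3 - 41*d^2 - 40*d + 20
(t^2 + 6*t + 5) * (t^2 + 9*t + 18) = t^4 + 15*t^3 + 77*t^2 + 153*t + 90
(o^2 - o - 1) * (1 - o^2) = -o^4 + o^3 + 2*o^2 - o - 1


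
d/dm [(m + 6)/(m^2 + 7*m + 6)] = -1/(m^2 + 2*m + 1)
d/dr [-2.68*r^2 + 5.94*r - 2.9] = 5.94 - 5.36*r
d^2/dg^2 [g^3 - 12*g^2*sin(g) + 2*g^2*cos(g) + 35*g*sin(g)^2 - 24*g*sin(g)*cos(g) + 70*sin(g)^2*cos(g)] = 12*g^2*sin(g) - 2*g^2*cos(g) - 8*g*sin(g) + 48*g*sin(2*g) - 48*g*cos(g) + 70*g*cos(2*g) + 6*g - 24*sin(g) + 70*sin(2*g) - 27*cos(g)/2 - 48*cos(2*g) + 315*cos(3*g)/2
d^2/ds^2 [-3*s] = 0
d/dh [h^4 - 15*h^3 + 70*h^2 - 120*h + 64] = 4*h^3 - 45*h^2 + 140*h - 120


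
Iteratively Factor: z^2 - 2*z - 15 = (z - 5)*(z + 3)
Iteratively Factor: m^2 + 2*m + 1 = (m + 1)*(m + 1)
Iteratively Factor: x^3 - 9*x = (x)*(x^2 - 9) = x*(x - 3)*(x + 3)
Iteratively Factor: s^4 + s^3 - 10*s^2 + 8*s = (s)*(s^3 + s^2 - 10*s + 8) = s*(s - 2)*(s^2 + 3*s - 4) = s*(s - 2)*(s + 4)*(s - 1)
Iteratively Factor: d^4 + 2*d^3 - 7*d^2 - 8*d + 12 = (d + 2)*(d^3 - 7*d + 6) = (d - 2)*(d + 2)*(d^2 + 2*d - 3) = (d - 2)*(d - 1)*(d + 2)*(d + 3)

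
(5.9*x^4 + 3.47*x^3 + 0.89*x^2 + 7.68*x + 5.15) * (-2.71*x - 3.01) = -15.989*x^5 - 27.1627*x^4 - 12.8566*x^3 - 23.4917*x^2 - 37.0733*x - 15.5015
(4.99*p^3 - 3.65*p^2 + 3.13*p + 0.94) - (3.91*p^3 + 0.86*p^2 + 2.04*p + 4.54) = 1.08*p^3 - 4.51*p^2 + 1.09*p - 3.6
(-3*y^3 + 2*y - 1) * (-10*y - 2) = 30*y^4 + 6*y^3 - 20*y^2 + 6*y + 2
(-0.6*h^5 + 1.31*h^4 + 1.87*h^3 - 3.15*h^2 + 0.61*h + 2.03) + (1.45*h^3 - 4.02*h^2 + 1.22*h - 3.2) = -0.6*h^5 + 1.31*h^4 + 3.32*h^3 - 7.17*h^2 + 1.83*h - 1.17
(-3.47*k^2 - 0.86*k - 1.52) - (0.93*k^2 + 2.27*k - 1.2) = -4.4*k^2 - 3.13*k - 0.32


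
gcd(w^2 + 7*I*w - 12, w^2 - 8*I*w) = 1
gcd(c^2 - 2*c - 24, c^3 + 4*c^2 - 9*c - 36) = c + 4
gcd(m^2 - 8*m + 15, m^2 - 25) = m - 5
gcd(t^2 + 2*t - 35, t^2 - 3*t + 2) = 1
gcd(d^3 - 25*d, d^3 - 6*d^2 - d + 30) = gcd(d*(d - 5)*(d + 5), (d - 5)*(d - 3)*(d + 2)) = d - 5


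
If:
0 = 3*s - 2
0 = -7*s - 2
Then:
No Solution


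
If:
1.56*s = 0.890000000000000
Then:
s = 0.57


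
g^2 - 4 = (g - 2)*(g + 2)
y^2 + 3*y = y*(y + 3)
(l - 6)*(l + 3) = l^2 - 3*l - 18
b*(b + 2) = b^2 + 2*b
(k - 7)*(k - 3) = k^2 - 10*k + 21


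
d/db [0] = 0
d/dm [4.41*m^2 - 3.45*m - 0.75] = 8.82*m - 3.45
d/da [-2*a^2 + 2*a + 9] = 2 - 4*a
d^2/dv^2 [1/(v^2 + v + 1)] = 2*(-v^2 - v + (2*v + 1)^2 - 1)/(v^2 + v + 1)^3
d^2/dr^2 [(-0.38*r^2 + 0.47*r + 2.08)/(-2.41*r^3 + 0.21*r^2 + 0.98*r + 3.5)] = (4.414156*r^6 - 16.378842*r^5 - 138.15807*r^4 + 59.299254*r^3 - 20.324304*r^2 - 105.764484*r + 11.596536)/(13.997521*r^9 - 3.659103*r^8 - 16.756971*r^7 - 58.018443*r^6 + 17.442138*r^5 + 48.529698*r^4 + 83.304508*r^3 - 17.8017*r^2 - 36.015*r - 42.875)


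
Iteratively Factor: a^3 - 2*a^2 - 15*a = (a + 3)*(a^2 - 5*a) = (a - 5)*(a + 3)*(a)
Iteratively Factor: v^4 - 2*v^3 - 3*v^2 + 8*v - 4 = (v - 2)*(v^3 - 3*v + 2) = (v - 2)*(v + 2)*(v^2 - 2*v + 1) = (v - 2)*(v - 1)*(v + 2)*(v - 1)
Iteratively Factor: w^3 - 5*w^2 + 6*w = (w - 3)*(w^2 - 2*w) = w*(w - 3)*(w - 2)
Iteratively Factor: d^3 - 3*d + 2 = (d - 1)*(d^2 + d - 2) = (d - 1)*(d + 2)*(d - 1)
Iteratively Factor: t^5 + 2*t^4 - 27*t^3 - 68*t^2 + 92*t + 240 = (t - 5)*(t^4 + 7*t^3 + 8*t^2 - 28*t - 48) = (t - 5)*(t + 2)*(t^3 + 5*t^2 - 2*t - 24) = (t - 5)*(t + 2)*(t + 4)*(t^2 + t - 6) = (t - 5)*(t - 2)*(t + 2)*(t + 4)*(t + 3)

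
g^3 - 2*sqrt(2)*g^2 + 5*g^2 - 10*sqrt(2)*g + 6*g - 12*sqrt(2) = (g + 2)*(g + 3)*(g - 2*sqrt(2))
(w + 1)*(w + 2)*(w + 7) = w^3 + 10*w^2 + 23*w + 14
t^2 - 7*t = t*(t - 7)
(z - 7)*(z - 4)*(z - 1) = z^3 - 12*z^2 + 39*z - 28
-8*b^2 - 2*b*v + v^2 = (-4*b + v)*(2*b + v)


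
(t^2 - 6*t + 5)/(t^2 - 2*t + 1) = (t - 5)/(t - 1)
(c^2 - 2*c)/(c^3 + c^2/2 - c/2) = 2*(c - 2)/(2*c^2 + c - 1)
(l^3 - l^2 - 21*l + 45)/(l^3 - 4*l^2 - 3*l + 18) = (l + 5)/(l + 2)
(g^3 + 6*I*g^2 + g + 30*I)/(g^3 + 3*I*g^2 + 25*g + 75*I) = (g - 2*I)/(g - 5*I)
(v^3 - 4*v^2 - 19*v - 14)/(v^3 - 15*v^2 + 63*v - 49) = (v^2 + 3*v + 2)/(v^2 - 8*v + 7)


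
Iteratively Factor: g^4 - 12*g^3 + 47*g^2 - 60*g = (g - 5)*(g^3 - 7*g^2 + 12*g) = g*(g - 5)*(g^2 - 7*g + 12) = g*(g - 5)*(g - 3)*(g - 4)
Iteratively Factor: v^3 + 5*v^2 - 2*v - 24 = (v - 2)*(v^2 + 7*v + 12) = (v - 2)*(v + 4)*(v + 3)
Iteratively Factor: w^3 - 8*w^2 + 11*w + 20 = (w - 5)*(w^2 - 3*w - 4) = (w - 5)*(w + 1)*(w - 4)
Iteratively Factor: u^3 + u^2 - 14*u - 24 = (u - 4)*(u^2 + 5*u + 6) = (u - 4)*(u + 3)*(u + 2)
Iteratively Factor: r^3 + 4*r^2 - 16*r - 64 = (r + 4)*(r^2 - 16) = (r + 4)^2*(r - 4)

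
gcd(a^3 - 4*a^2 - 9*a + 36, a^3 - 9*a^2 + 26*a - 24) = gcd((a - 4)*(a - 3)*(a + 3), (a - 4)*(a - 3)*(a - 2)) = a^2 - 7*a + 12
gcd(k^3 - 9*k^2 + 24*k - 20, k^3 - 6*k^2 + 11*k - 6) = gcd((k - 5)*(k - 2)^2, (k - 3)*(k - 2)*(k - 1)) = k - 2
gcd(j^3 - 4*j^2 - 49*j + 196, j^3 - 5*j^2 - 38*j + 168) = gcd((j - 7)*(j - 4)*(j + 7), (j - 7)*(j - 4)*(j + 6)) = j^2 - 11*j + 28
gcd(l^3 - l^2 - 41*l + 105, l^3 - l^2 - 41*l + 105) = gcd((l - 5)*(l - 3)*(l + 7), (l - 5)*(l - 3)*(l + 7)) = l^3 - l^2 - 41*l + 105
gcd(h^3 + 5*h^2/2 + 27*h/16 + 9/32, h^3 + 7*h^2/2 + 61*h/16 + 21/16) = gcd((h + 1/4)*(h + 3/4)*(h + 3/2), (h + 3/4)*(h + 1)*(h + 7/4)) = h + 3/4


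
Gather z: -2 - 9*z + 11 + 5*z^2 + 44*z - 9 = 5*z^2 + 35*z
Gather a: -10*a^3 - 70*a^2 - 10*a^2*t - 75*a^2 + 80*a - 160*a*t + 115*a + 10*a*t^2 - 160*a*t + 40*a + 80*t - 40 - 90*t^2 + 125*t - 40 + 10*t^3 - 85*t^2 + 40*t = -10*a^3 + a^2*(-10*t - 145) + a*(10*t^2 - 320*t + 235) + 10*t^3 - 175*t^2 + 245*t - 80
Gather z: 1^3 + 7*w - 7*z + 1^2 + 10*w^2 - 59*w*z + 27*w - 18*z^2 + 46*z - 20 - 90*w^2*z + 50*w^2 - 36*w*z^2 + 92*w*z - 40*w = 60*w^2 - 6*w + z^2*(-36*w - 18) + z*(-90*w^2 + 33*w + 39) - 18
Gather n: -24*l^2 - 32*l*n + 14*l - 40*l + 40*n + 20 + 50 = -24*l^2 - 26*l + n*(40 - 32*l) + 70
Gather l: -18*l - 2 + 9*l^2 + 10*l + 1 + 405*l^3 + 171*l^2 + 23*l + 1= 405*l^3 + 180*l^2 + 15*l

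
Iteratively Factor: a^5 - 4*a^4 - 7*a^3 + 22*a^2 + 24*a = (a + 1)*(a^4 - 5*a^3 - 2*a^2 + 24*a) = a*(a + 1)*(a^3 - 5*a^2 - 2*a + 24) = a*(a + 1)*(a + 2)*(a^2 - 7*a + 12) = a*(a - 4)*(a + 1)*(a + 2)*(a - 3)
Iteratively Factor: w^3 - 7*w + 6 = (w - 2)*(w^2 + 2*w - 3) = (w - 2)*(w - 1)*(w + 3)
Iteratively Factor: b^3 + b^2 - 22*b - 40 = (b + 4)*(b^2 - 3*b - 10) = (b + 2)*(b + 4)*(b - 5)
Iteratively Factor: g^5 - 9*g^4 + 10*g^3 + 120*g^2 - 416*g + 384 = (g - 3)*(g^4 - 6*g^3 - 8*g^2 + 96*g - 128) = (g - 4)*(g - 3)*(g^3 - 2*g^2 - 16*g + 32) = (g - 4)^2*(g - 3)*(g^2 + 2*g - 8) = (g - 4)^2*(g - 3)*(g + 4)*(g - 2)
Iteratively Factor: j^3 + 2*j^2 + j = (j)*(j^2 + 2*j + 1) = j*(j + 1)*(j + 1)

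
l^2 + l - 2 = (l - 1)*(l + 2)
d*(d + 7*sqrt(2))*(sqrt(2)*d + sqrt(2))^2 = 2*d^4 + 4*d^3 + 14*sqrt(2)*d^3 + 2*d^2 + 28*sqrt(2)*d^2 + 14*sqrt(2)*d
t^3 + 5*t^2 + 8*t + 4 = (t + 1)*(t + 2)^2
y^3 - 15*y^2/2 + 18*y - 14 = (y - 7/2)*(y - 2)^2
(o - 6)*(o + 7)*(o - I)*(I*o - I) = I*o^4 + o^3 - 43*I*o^2 - 43*o + 42*I*o + 42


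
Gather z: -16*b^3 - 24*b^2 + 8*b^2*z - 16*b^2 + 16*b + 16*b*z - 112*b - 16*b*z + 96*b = -16*b^3 + 8*b^2*z - 40*b^2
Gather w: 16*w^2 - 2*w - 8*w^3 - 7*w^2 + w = -8*w^3 + 9*w^2 - w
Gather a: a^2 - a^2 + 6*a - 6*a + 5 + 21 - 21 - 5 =0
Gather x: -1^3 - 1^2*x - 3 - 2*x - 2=-3*x - 6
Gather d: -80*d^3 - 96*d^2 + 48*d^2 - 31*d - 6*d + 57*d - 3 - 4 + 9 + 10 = -80*d^3 - 48*d^2 + 20*d + 12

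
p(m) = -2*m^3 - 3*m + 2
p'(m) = -6*m^2 - 3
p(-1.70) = 16.93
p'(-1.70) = -20.34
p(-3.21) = 77.78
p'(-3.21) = -64.82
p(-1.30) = 10.29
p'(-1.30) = -13.14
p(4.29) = -168.78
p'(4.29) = -113.42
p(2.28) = -28.54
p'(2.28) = -34.19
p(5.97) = -441.46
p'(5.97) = -216.85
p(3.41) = -87.53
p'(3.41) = -72.77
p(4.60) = -206.47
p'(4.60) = -129.96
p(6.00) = -448.00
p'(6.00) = -219.00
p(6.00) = -448.00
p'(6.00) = -219.00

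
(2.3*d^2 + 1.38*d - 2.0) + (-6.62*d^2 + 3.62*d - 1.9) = -4.32*d^2 + 5.0*d - 3.9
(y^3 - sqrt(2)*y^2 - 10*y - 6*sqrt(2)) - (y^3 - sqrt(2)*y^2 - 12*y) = 2*y - 6*sqrt(2)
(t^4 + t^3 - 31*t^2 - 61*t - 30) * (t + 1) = t^5 + 2*t^4 - 30*t^3 - 92*t^2 - 91*t - 30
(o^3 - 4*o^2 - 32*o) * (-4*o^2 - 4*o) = -4*o^5 + 12*o^4 + 144*o^3 + 128*o^2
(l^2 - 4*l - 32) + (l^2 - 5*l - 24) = 2*l^2 - 9*l - 56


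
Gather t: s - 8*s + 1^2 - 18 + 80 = 63 - 7*s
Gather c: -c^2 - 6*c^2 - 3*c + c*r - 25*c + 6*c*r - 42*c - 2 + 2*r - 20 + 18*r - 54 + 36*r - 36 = -7*c^2 + c*(7*r - 70) + 56*r - 112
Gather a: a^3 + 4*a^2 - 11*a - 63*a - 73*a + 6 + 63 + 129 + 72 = a^3 + 4*a^2 - 147*a + 270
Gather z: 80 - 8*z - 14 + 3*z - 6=60 - 5*z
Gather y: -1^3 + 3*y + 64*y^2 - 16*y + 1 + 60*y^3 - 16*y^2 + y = 60*y^3 + 48*y^2 - 12*y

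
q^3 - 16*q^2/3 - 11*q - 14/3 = (q - 7)*(q + 2/3)*(q + 1)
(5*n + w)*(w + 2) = 5*n*w + 10*n + w^2 + 2*w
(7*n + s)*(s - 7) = 7*n*s - 49*n + s^2 - 7*s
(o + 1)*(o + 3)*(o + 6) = o^3 + 10*o^2 + 27*o + 18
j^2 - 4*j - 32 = (j - 8)*(j + 4)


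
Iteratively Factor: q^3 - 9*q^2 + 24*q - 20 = (q - 2)*(q^2 - 7*q + 10) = (q - 5)*(q - 2)*(q - 2)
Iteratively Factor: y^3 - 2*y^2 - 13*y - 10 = (y + 2)*(y^2 - 4*y - 5) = (y - 5)*(y + 2)*(y + 1)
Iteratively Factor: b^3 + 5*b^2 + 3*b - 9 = (b + 3)*(b^2 + 2*b - 3) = (b - 1)*(b + 3)*(b + 3)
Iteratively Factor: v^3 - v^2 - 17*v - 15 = (v + 3)*(v^2 - 4*v - 5) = (v + 1)*(v + 3)*(v - 5)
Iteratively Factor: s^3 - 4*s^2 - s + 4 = (s - 4)*(s^2 - 1) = (s - 4)*(s + 1)*(s - 1)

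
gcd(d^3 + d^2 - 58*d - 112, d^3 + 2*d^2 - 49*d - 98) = d^2 + 9*d + 14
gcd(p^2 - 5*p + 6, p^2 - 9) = p - 3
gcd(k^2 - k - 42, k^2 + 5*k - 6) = k + 6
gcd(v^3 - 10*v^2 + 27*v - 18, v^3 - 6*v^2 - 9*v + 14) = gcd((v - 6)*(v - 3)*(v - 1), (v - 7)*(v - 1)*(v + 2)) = v - 1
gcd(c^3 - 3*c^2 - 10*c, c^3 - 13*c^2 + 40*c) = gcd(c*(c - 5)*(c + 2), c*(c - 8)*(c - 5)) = c^2 - 5*c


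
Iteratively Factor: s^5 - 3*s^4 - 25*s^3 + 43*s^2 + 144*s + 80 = (s + 1)*(s^4 - 4*s^3 - 21*s^2 + 64*s + 80) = (s - 5)*(s + 1)*(s^3 + s^2 - 16*s - 16) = (s - 5)*(s + 1)*(s + 4)*(s^2 - 3*s - 4) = (s - 5)*(s + 1)^2*(s + 4)*(s - 4)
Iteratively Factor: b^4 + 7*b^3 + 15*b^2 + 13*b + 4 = (b + 1)*(b^3 + 6*b^2 + 9*b + 4) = (b + 1)^2*(b^2 + 5*b + 4) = (b + 1)^2*(b + 4)*(b + 1)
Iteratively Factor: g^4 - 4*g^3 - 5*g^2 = (g + 1)*(g^3 - 5*g^2) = g*(g + 1)*(g^2 - 5*g) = g*(g - 5)*(g + 1)*(g)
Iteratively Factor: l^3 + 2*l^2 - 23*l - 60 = (l - 5)*(l^2 + 7*l + 12) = (l - 5)*(l + 4)*(l + 3)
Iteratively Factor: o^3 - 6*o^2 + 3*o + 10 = (o - 5)*(o^2 - o - 2) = (o - 5)*(o - 2)*(o + 1)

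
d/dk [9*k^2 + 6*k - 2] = 18*k + 6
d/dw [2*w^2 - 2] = 4*w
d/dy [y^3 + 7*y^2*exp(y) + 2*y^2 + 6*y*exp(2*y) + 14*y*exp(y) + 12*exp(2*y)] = 7*y^2*exp(y) + 3*y^2 + 12*y*exp(2*y) + 28*y*exp(y) + 4*y + 30*exp(2*y) + 14*exp(y)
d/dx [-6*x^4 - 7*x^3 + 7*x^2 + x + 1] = -24*x^3 - 21*x^2 + 14*x + 1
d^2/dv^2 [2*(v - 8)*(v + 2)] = 4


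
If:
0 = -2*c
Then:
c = 0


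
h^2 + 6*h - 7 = (h - 1)*(h + 7)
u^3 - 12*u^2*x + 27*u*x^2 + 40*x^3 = (u - 8*x)*(u - 5*x)*(u + x)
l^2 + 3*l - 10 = (l - 2)*(l + 5)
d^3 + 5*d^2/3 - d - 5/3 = (d - 1)*(d + 1)*(d + 5/3)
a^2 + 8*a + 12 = (a + 2)*(a + 6)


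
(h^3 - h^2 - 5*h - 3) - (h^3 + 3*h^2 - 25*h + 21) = -4*h^2 + 20*h - 24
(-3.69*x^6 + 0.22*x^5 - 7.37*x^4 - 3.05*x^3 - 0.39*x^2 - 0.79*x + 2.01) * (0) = 0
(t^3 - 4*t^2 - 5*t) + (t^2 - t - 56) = t^3 - 3*t^2 - 6*t - 56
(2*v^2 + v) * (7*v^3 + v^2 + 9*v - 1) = 14*v^5 + 9*v^4 + 19*v^3 + 7*v^2 - v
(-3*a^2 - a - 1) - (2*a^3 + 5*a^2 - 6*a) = -2*a^3 - 8*a^2 + 5*a - 1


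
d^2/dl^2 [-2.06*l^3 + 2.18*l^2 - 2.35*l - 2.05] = 4.36 - 12.36*l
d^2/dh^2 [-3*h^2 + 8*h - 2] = -6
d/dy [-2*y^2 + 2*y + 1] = 2 - 4*y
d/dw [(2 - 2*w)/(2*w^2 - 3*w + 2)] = 2*(2*w^2 - 4*w + 1)/(4*w^4 - 12*w^3 + 17*w^2 - 12*w + 4)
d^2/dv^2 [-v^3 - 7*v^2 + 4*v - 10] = -6*v - 14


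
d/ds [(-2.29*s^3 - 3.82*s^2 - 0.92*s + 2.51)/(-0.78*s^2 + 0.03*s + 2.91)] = (1.7862*s^4 - 0.1374*s^3 - 20.8239*s^2 - 18.3168*s - 2.7525)/(0.6084*s^4 - 0.0468*s^3 - 4.5387*s^2 + 0.1746*s + 8.4681)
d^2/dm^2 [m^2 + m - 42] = 2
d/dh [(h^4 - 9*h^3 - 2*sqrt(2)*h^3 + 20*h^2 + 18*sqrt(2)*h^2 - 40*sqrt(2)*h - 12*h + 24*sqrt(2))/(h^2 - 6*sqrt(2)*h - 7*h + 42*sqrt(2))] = 2*(h^5 - 15*h^4 - 10*sqrt(2)*h^4 + 87*h^3 + 152*sqrt(2)*h^3 - 670*sqrt(2)*h^2 - 424*h^2 + 816*sqrt(2)*h + 1512*h - 1536 - 168*sqrt(2))/(h^4 - 12*sqrt(2)*h^3 - 14*h^3 + 121*h^2 + 168*sqrt(2)*h^2 - 1008*h - 588*sqrt(2)*h + 3528)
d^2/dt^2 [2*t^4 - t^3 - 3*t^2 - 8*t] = 24*t^2 - 6*t - 6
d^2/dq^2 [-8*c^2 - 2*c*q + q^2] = 2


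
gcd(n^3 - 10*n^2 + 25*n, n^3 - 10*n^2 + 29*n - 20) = n - 5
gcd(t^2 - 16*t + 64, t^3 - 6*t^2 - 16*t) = t - 8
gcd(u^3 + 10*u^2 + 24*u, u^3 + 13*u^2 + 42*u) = u^2 + 6*u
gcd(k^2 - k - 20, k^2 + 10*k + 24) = k + 4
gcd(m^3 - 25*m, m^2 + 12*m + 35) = m + 5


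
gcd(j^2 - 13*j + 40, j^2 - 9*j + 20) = j - 5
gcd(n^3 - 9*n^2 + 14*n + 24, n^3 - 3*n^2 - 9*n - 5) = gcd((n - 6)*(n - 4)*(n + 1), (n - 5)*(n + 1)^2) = n + 1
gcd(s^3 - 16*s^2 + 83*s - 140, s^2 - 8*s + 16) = s - 4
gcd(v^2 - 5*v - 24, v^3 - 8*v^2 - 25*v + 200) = v - 8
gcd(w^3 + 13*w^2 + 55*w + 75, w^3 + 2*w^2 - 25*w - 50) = w + 5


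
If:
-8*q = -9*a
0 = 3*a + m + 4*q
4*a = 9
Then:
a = 9/4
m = -135/8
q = 81/32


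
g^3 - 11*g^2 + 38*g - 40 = (g - 5)*(g - 4)*(g - 2)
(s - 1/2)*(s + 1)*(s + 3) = s^3 + 7*s^2/2 + s - 3/2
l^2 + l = l*(l + 1)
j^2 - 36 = (j - 6)*(j + 6)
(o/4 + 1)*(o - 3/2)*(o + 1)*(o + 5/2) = o^4/4 + 3*o^3/2 + 21*o^2/16 - 59*o/16 - 15/4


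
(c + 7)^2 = c^2 + 14*c + 49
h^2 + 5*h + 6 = (h + 2)*(h + 3)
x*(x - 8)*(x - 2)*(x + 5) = x^4 - 5*x^3 - 34*x^2 + 80*x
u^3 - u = u*(u - 1)*(u + 1)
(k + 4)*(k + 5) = k^2 + 9*k + 20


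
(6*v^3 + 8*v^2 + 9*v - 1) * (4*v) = 24*v^4 + 32*v^3 + 36*v^2 - 4*v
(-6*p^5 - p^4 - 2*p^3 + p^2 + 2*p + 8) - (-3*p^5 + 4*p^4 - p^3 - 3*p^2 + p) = -3*p^5 - 5*p^4 - p^3 + 4*p^2 + p + 8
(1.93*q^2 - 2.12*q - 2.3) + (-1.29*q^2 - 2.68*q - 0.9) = 0.64*q^2 - 4.8*q - 3.2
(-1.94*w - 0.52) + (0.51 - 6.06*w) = -8.0*w - 0.01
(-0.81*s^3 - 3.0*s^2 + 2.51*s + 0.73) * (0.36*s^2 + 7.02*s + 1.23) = -0.2916*s^5 - 6.7662*s^4 - 21.1527*s^3 + 14.193*s^2 + 8.2119*s + 0.8979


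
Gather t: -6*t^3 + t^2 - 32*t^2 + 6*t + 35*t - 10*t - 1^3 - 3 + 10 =-6*t^3 - 31*t^2 + 31*t + 6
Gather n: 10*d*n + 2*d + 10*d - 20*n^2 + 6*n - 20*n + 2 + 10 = 12*d - 20*n^2 + n*(10*d - 14) + 12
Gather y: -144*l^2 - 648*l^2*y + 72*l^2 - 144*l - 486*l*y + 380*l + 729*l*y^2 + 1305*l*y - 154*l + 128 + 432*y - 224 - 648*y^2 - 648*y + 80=-72*l^2 + 82*l + y^2*(729*l - 648) + y*(-648*l^2 + 819*l - 216) - 16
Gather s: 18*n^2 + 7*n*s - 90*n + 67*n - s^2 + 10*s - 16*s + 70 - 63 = 18*n^2 - 23*n - s^2 + s*(7*n - 6) + 7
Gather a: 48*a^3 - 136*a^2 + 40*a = 48*a^3 - 136*a^2 + 40*a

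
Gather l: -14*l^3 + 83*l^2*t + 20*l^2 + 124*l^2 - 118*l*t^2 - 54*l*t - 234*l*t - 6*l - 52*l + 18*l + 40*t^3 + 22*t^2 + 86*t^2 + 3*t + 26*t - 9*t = -14*l^3 + l^2*(83*t + 144) + l*(-118*t^2 - 288*t - 40) + 40*t^3 + 108*t^2 + 20*t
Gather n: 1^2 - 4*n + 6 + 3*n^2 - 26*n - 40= 3*n^2 - 30*n - 33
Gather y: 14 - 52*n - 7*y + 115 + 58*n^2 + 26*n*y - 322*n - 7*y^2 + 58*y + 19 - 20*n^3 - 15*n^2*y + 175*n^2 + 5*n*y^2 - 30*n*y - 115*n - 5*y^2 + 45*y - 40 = -20*n^3 + 233*n^2 - 489*n + y^2*(5*n - 12) + y*(-15*n^2 - 4*n + 96) + 108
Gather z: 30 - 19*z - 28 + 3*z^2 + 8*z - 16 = 3*z^2 - 11*z - 14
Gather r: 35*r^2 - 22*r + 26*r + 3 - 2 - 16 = 35*r^2 + 4*r - 15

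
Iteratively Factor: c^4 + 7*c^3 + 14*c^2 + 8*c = (c + 1)*(c^3 + 6*c^2 + 8*c) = c*(c + 1)*(c^2 + 6*c + 8) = c*(c + 1)*(c + 2)*(c + 4)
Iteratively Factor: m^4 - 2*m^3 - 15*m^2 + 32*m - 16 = (m - 4)*(m^3 + 2*m^2 - 7*m + 4) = (m - 4)*(m + 4)*(m^2 - 2*m + 1) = (m - 4)*(m - 1)*(m + 4)*(m - 1)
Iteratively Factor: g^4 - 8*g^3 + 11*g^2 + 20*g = (g - 5)*(g^3 - 3*g^2 - 4*g) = g*(g - 5)*(g^2 - 3*g - 4) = g*(g - 5)*(g + 1)*(g - 4)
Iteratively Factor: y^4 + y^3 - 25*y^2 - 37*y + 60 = (y - 5)*(y^3 + 6*y^2 + 5*y - 12) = (y - 5)*(y + 3)*(y^2 + 3*y - 4) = (y - 5)*(y - 1)*(y + 3)*(y + 4)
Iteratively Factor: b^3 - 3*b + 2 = (b - 1)*(b^2 + b - 2) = (b - 1)^2*(b + 2)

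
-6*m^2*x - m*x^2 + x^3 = x*(-3*m + x)*(2*m + x)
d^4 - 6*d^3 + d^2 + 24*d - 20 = (d - 5)*(d - 2)*(d - 1)*(d + 2)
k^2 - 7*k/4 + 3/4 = (k - 1)*(k - 3/4)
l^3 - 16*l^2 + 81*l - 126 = (l - 7)*(l - 6)*(l - 3)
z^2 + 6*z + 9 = (z + 3)^2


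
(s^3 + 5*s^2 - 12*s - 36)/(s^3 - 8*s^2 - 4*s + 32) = (s^2 + 3*s - 18)/(s^2 - 10*s + 16)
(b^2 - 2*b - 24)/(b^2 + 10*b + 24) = (b - 6)/(b + 6)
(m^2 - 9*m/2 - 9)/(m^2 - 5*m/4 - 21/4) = 2*(-2*m^2 + 9*m + 18)/(-4*m^2 + 5*m + 21)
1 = 1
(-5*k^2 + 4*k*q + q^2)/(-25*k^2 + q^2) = (-k + q)/(-5*k + q)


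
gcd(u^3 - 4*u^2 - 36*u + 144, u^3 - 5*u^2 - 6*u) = u - 6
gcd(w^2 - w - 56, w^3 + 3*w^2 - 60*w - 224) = w^2 - w - 56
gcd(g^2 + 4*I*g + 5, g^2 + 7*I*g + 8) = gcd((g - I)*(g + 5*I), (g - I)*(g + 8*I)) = g - I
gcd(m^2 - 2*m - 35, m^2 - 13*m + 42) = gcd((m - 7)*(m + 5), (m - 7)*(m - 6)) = m - 7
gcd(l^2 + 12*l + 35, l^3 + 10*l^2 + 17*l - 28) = l + 7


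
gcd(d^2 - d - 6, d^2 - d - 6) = d^2 - d - 6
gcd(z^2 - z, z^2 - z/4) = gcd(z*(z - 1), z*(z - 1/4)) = z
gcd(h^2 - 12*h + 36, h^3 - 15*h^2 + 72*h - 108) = h^2 - 12*h + 36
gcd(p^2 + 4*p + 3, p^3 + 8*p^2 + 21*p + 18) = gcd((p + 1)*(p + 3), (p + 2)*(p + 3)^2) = p + 3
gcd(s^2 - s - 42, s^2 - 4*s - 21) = s - 7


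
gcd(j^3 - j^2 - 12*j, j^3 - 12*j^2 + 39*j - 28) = j - 4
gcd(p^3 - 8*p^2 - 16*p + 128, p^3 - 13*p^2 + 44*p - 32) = p^2 - 12*p + 32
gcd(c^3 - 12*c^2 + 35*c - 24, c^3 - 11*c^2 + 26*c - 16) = c^2 - 9*c + 8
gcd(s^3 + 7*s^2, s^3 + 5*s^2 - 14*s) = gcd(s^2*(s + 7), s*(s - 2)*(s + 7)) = s^2 + 7*s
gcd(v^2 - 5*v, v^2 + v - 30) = v - 5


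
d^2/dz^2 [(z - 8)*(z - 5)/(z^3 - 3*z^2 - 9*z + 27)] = 2*(z^4 - 33*z^3 + 177*z^2 - 51*z + 450)/(z^7 - 3*z^6 - 27*z^5 + 81*z^4 + 243*z^3 - 729*z^2 - 729*z + 2187)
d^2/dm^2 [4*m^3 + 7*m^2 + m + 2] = 24*m + 14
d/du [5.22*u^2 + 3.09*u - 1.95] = 10.44*u + 3.09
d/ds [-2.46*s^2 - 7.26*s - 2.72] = -4.92*s - 7.26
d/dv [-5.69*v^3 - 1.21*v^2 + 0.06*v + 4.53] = -17.07*v^2 - 2.42*v + 0.06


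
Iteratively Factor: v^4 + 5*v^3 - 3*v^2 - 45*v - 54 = (v + 2)*(v^3 + 3*v^2 - 9*v - 27) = (v - 3)*(v + 2)*(v^2 + 6*v + 9) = (v - 3)*(v + 2)*(v + 3)*(v + 3)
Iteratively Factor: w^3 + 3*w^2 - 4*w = (w + 4)*(w^2 - w) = (w - 1)*(w + 4)*(w)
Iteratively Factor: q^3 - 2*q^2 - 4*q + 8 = (q + 2)*(q^2 - 4*q + 4) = (q - 2)*(q + 2)*(q - 2)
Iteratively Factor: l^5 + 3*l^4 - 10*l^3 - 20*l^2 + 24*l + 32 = (l - 2)*(l^4 + 5*l^3 - 20*l - 16) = (l - 2)*(l + 4)*(l^3 + l^2 - 4*l - 4) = (l - 2)^2*(l + 4)*(l^2 + 3*l + 2) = (l - 2)^2*(l + 1)*(l + 4)*(l + 2)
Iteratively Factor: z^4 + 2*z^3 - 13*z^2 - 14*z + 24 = (z - 1)*(z^3 + 3*z^2 - 10*z - 24) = (z - 3)*(z - 1)*(z^2 + 6*z + 8) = (z - 3)*(z - 1)*(z + 4)*(z + 2)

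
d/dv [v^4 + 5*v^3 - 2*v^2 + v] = 4*v^3 + 15*v^2 - 4*v + 1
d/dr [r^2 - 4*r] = 2*r - 4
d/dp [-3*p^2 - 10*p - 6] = -6*p - 10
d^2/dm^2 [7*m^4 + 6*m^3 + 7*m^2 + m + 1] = 84*m^2 + 36*m + 14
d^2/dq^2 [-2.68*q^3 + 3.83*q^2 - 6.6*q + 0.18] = 7.66 - 16.08*q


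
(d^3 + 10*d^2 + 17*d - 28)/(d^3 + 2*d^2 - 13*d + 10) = (d^2 + 11*d + 28)/(d^2 + 3*d - 10)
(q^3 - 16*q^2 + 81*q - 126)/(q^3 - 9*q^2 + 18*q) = (q - 7)/q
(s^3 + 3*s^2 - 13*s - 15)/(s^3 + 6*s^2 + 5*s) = (s - 3)/s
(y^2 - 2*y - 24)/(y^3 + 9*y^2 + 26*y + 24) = (y - 6)/(y^2 + 5*y + 6)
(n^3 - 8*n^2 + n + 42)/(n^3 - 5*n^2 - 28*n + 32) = (n^3 - 8*n^2 + n + 42)/(n^3 - 5*n^2 - 28*n + 32)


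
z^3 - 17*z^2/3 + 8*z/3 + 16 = (z - 4)*(z - 3)*(z + 4/3)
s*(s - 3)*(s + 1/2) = s^3 - 5*s^2/2 - 3*s/2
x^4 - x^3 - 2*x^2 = x^2*(x - 2)*(x + 1)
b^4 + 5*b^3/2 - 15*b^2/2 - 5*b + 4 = (b - 2)*(b - 1/2)*(b + 1)*(b + 4)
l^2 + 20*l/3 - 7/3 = (l - 1/3)*(l + 7)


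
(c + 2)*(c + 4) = c^2 + 6*c + 8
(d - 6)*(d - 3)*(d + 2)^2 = d^4 - 5*d^3 - 14*d^2 + 36*d + 72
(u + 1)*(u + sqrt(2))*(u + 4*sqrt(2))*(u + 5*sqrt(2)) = u^4 + u^3 + 10*sqrt(2)*u^3 + 10*sqrt(2)*u^2 + 58*u^2 + 40*sqrt(2)*u + 58*u + 40*sqrt(2)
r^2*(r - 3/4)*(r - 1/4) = r^4 - r^3 + 3*r^2/16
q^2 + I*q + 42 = (q - 6*I)*(q + 7*I)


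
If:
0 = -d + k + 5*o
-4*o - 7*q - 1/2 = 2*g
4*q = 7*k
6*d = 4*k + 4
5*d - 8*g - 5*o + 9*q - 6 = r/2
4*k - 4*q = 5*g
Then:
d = 390/647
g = 186/3235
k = -62/647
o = 452/3235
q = -217/1294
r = -36581/3235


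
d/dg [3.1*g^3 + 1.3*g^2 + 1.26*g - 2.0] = 9.3*g^2 + 2.6*g + 1.26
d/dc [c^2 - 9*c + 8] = 2*c - 9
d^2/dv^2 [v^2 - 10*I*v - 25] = 2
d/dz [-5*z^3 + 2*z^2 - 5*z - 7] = -15*z^2 + 4*z - 5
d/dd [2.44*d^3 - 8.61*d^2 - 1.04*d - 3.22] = 7.32*d^2 - 17.22*d - 1.04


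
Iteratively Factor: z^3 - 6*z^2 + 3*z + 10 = (z - 5)*(z^2 - z - 2) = (z - 5)*(z - 2)*(z + 1)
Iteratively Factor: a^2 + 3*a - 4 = (a - 1)*(a + 4)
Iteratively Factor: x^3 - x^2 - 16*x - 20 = (x + 2)*(x^2 - 3*x - 10) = (x - 5)*(x + 2)*(x + 2)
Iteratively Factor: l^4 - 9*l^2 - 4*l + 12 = (l - 1)*(l^3 + l^2 - 8*l - 12) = (l - 3)*(l - 1)*(l^2 + 4*l + 4) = (l - 3)*(l - 1)*(l + 2)*(l + 2)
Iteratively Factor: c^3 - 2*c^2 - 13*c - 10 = (c + 2)*(c^2 - 4*c - 5) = (c - 5)*(c + 2)*(c + 1)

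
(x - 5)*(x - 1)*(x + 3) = x^3 - 3*x^2 - 13*x + 15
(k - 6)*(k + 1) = k^2 - 5*k - 6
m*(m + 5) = m^2 + 5*m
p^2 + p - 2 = (p - 1)*(p + 2)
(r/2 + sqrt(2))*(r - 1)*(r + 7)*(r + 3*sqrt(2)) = r^4/2 + 3*r^3 + 5*sqrt(2)*r^3/2 + 5*r^2/2 + 15*sqrt(2)*r^2 - 35*sqrt(2)*r/2 + 36*r - 42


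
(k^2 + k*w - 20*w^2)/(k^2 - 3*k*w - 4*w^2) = (k + 5*w)/(k + w)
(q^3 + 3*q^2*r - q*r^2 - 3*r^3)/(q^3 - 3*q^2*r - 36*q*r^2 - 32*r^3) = (q^2 + 2*q*r - 3*r^2)/(q^2 - 4*q*r - 32*r^2)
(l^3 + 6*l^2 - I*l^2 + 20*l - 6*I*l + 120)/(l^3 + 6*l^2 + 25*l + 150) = (l + 4*I)/(l + 5*I)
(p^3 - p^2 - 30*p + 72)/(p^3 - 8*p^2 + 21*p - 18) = (p^2 + 2*p - 24)/(p^2 - 5*p + 6)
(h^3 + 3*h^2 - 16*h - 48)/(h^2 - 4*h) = h + 7 + 12/h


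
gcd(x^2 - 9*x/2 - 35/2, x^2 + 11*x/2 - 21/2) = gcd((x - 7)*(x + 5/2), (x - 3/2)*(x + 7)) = 1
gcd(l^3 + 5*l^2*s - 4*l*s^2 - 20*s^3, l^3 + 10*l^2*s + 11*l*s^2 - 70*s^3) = -l^2 - 3*l*s + 10*s^2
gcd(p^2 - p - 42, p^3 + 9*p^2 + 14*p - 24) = p + 6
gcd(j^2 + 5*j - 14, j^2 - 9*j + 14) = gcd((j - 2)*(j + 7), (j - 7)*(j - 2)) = j - 2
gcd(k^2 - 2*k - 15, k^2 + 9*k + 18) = k + 3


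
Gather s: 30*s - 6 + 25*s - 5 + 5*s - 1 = 60*s - 12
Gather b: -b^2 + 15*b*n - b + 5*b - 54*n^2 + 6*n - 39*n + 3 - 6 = -b^2 + b*(15*n + 4) - 54*n^2 - 33*n - 3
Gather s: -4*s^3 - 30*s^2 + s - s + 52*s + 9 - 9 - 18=-4*s^3 - 30*s^2 + 52*s - 18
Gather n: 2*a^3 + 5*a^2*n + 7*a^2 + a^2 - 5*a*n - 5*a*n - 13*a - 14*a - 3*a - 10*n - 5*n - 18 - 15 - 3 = 2*a^3 + 8*a^2 - 30*a + n*(5*a^2 - 10*a - 15) - 36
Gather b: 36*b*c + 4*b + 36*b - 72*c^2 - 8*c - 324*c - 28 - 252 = b*(36*c + 40) - 72*c^2 - 332*c - 280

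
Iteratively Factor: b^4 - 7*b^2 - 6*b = (b)*(b^3 - 7*b - 6) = b*(b + 1)*(b^2 - b - 6) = b*(b + 1)*(b + 2)*(b - 3)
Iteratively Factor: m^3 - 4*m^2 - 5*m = (m - 5)*(m^2 + m) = m*(m - 5)*(m + 1)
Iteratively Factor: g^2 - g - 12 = (g + 3)*(g - 4)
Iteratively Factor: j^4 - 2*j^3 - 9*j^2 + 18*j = (j - 3)*(j^3 + j^2 - 6*j) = (j - 3)*(j - 2)*(j^2 + 3*j) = (j - 3)*(j - 2)*(j + 3)*(j)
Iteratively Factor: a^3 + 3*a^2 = (a + 3)*(a^2) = a*(a + 3)*(a)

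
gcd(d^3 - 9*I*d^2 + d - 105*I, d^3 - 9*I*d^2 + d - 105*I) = d^3 - 9*I*d^2 + d - 105*I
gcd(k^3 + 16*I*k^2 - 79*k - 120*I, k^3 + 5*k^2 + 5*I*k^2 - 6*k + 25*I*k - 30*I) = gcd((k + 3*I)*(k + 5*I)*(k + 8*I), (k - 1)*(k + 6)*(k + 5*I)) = k + 5*I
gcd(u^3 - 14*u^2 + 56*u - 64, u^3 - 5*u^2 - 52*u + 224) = u^2 - 12*u + 32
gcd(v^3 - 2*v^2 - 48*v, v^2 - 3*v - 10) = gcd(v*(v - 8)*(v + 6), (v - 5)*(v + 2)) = 1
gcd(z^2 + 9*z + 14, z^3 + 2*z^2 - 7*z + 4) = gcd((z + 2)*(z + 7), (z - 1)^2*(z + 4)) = 1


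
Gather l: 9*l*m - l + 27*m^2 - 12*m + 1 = l*(9*m - 1) + 27*m^2 - 12*m + 1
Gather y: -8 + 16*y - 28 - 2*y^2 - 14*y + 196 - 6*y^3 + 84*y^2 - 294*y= -6*y^3 + 82*y^2 - 292*y + 160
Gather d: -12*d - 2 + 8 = 6 - 12*d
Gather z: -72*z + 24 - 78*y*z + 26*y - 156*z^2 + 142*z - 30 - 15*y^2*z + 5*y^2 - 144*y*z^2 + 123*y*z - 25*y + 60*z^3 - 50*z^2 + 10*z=5*y^2 + y + 60*z^3 + z^2*(-144*y - 206) + z*(-15*y^2 + 45*y + 80) - 6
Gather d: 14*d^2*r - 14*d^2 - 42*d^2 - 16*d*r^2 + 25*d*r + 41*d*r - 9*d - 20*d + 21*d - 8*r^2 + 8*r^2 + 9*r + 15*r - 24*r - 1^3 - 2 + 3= d^2*(14*r - 56) + d*(-16*r^2 + 66*r - 8)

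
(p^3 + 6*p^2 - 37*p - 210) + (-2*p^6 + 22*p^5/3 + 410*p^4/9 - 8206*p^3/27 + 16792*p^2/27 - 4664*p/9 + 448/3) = -2*p^6 + 22*p^5/3 + 410*p^4/9 - 8179*p^3/27 + 16954*p^2/27 - 4997*p/9 - 182/3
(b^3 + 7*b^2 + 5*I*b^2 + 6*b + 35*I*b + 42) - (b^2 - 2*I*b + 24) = b^3 + 6*b^2 + 5*I*b^2 + 6*b + 37*I*b + 18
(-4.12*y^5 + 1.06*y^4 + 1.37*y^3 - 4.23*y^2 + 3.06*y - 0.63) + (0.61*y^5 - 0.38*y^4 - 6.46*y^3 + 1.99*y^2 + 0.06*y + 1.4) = -3.51*y^5 + 0.68*y^4 - 5.09*y^3 - 2.24*y^2 + 3.12*y + 0.77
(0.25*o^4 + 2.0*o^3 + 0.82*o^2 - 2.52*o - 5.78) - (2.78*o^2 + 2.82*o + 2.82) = 0.25*o^4 + 2.0*o^3 - 1.96*o^2 - 5.34*o - 8.6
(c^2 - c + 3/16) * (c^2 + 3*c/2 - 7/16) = c^4 + c^3/2 - 7*c^2/4 + 23*c/32 - 21/256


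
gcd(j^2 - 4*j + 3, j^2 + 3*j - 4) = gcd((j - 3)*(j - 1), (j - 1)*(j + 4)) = j - 1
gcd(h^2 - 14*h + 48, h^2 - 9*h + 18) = h - 6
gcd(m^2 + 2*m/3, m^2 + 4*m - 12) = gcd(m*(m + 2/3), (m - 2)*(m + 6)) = 1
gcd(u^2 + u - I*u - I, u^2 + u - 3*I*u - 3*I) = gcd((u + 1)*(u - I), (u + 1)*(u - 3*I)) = u + 1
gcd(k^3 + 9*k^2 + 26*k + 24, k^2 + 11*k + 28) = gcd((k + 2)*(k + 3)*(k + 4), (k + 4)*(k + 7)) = k + 4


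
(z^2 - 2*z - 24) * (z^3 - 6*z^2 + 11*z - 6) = z^5 - 8*z^4 - z^3 + 116*z^2 - 252*z + 144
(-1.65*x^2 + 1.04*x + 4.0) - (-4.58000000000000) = -1.65*x^2 + 1.04*x + 8.58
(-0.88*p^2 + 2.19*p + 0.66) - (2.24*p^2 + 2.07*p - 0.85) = -3.12*p^2 + 0.12*p + 1.51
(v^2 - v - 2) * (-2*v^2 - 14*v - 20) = -2*v^4 - 12*v^3 - 2*v^2 + 48*v + 40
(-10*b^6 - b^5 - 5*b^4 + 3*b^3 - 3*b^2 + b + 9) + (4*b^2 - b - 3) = -10*b^6 - b^5 - 5*b^4 + 3*b^3 + b^2 + 6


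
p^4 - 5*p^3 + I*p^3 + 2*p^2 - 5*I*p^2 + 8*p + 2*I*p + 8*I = (p - 4)*(p - 2)*(p + 1)*(p + I)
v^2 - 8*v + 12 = (v - 6)*(v - 2)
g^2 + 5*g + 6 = (g + 2)*(g + 3)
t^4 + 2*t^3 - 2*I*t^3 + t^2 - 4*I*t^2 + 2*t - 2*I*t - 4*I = (t + 2)*(t - 2*I)*(t - I)*(t + I)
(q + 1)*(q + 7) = q^2 + 8*q + 7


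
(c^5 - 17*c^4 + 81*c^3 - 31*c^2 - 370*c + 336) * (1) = c^5 - 17*c^4 + 81*c^3 - 31*c^2 - 370*c + 336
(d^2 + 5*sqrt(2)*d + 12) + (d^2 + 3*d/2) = 2*d^2 + 3*d/2 + 5*sqrt(2)*d + 12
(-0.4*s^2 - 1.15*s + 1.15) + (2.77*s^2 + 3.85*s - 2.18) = 2.37*s^2 + 2.7*s - 1.03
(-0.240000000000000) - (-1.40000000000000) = 1.16000000000000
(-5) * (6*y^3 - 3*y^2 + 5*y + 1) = -30*y^3 + 15*y^2 - 25*y - 5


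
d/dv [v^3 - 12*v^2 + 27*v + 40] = 3*v^2 - 24*v + 27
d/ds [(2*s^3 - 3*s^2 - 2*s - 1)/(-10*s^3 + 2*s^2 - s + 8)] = (-26*s^4 - 44*s^3 + 25*s^2 - 44*s - 17)/(100*s^6 - 40*s^5 + 24*s^4 - 164*s^3 + 33*s^2 - 16*s + 64)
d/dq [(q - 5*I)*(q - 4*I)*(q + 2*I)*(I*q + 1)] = 4*I*q^3 + 24*q^2 - 18*I*q + 38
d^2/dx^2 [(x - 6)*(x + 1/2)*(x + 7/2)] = 6*x - 4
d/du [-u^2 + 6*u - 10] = 6 - 2*u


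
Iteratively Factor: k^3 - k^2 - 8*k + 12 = (k + 3)*(k^2 - 4*k + 4) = (k - 2)*(k + 3)*(k - 2)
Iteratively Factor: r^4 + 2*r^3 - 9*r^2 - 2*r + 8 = (r + 1)*(r^3 + r^2 - 10*r + 8) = (r + 1)*(r + 4)*(r^2 - 3*r + 2) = (r - 1)*(r + 1)*(r + 4)*(r - 2)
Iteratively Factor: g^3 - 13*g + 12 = (g - 3)*(g^2 + 3*g - 4) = (g - 3)*(g + 4)*(g - 1)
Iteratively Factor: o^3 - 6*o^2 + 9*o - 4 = (o - 1)*(o^2 - 5*o + 4) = (o - 4)*(o - 1)*(o - 1)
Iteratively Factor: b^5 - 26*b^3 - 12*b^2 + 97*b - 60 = (b + 3)*(b^4 - 3*b^3 - 17*b^2 + 39*b - 20) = (b - 1)*(b + 3)*(b^3 - 2*b^2 - 19*b + 20) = (b - 5)*(b - 1)*(b + 3)*(b^2 + 3*b - 4) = (b - 5)*(b - 1)^2*(b + 3)*(b + 4)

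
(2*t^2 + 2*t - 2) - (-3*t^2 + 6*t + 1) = 5*t^2 - 4*t - 3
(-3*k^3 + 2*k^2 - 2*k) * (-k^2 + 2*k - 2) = 3*k^5 - 8*k^4 + 12*k^3 - 8*k^2 + 4*k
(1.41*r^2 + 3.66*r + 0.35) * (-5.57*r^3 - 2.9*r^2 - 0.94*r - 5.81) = -7.8537*r^5 - 24.4752*r^4 - 13.8889*r^3 - 12.6475*r^2 - 21.5936*r - 2.0335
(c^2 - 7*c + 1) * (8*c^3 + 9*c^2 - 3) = 8*c^5 - 47*c^4 - 55*c^3 + 6*c^2 + 21*c - 3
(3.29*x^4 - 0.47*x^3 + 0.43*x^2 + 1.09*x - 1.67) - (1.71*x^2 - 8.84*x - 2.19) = 3.29*x^4 - 0.47*x^3 - 1.28*x^2 + 9.93*x + 0.52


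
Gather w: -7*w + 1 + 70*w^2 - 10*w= 70*w^2 - 17*w + 1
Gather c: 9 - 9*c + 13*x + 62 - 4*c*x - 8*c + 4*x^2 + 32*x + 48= c*(-4*x - 17) + 4*x^2 + 45*x + 119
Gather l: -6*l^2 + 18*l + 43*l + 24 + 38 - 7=-6*l^2 + 61*l + 55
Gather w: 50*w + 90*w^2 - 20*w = 90*w^2 + 30*w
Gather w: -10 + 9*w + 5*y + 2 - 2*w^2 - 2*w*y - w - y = -2*w^2 + w*(8 - 2*y) + 4*y - 8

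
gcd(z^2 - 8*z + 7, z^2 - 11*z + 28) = z - 7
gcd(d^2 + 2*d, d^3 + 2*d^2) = d^2 + 2*d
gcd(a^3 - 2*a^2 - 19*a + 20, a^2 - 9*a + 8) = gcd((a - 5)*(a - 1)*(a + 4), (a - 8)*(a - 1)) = a - 1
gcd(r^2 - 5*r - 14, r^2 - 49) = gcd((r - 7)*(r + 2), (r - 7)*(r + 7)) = r - 7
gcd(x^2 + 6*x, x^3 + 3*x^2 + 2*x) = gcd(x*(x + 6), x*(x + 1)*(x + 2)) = x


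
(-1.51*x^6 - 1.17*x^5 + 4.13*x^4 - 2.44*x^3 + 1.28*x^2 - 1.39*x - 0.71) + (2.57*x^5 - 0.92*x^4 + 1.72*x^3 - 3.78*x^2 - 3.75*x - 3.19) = -1.51*x^6 + 1.4*x^5 + 3.21*x^4 - 0.72*x^3 - 2.5*x^2 - 5.14*x - 3.9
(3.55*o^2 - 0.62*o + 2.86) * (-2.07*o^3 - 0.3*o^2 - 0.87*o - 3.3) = -7.3485*o^5 + 0.2184*o^4 - 8.8227*o^3 - 12.0336*o^2 - 0.4422*o - 9.438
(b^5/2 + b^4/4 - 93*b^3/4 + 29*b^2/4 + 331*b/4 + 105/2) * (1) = b^5/2 + b^4/4 - 93*b^3/4 + 29*b^2/4 + 331*b/4 + 105/2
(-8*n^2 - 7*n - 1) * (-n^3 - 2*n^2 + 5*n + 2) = 8*n^5 + 23*n^4 - 25*n^3 - 49*n^2 - 19*n - 2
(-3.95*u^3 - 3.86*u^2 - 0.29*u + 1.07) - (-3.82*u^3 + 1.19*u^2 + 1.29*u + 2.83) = -0.13*u^3 - 5.05*u^2 - 1.58*u - 1.76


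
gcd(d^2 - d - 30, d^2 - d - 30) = d^2 - d - 30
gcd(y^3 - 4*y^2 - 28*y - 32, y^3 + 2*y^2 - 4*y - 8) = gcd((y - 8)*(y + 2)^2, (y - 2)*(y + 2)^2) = y^2 + 4*y + 4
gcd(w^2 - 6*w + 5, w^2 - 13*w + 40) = w - 5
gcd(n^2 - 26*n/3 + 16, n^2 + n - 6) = 1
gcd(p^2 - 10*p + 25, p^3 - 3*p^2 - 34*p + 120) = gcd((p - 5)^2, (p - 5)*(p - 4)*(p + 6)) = p - 5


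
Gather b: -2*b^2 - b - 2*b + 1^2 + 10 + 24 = -2*b^2 - 3*b + 35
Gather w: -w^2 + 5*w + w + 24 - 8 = -w^2 + 6*w + 16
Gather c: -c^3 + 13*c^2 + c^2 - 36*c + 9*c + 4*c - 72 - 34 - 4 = -c^3 + 14*c^2 - 23*c - 110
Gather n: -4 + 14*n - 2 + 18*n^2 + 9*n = 18*n^2 + 23*n - 6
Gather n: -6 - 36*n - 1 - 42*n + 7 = -78*n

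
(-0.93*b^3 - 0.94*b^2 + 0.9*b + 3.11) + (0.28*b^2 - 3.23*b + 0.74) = -0.93*b^3 - 0.66*b^2 - 2.33*b + 3.85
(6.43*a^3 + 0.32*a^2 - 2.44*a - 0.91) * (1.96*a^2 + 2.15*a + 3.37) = 12.6028*a^5 + 14.4517*a^4 + 17.5747*a^3 - 5.9512*a^2 - 10.1793*a - 3.0667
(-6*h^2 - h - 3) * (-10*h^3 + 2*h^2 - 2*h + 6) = 60*h^5 - 2*h^4 + 40*h^3 - 40*h^2 - 18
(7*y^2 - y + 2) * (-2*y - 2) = -14*y^3 - 12*y^2 - 2*y - 4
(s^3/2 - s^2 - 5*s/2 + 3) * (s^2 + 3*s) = s^5/2 + s^4/2 - 11*s^3/2 - 9*s^2/2 + 9*s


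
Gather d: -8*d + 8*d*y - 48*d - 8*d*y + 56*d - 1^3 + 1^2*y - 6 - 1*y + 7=0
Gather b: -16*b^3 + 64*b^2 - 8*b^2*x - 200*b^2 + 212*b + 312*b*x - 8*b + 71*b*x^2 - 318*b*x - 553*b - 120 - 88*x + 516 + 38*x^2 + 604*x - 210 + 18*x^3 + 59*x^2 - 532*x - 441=-16*b^3 + b^2*(-8*x - 136) + b*(71*x^2 - 6*x - 349) + 18*x^3 + 97*x^2 - 16*x - 255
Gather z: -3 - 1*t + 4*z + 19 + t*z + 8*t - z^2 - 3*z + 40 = 7*t - z^2 + z*(t + 1) + 56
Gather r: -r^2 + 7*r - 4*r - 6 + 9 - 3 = -r^2 + 3*r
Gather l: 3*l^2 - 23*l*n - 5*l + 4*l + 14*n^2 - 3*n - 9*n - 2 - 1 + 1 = 3*l^2 + l*(-23*n - 1) + 14*n^2 - 12*n - 2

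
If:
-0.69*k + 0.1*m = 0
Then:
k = 0.144927536231884*m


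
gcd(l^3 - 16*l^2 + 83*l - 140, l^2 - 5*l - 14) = l - 7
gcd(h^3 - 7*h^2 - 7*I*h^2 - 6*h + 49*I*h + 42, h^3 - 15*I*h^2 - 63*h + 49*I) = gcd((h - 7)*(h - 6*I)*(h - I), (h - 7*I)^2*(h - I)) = h - I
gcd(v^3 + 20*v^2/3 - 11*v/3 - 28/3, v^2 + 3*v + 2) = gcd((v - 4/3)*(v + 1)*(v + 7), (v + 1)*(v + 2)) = v + 1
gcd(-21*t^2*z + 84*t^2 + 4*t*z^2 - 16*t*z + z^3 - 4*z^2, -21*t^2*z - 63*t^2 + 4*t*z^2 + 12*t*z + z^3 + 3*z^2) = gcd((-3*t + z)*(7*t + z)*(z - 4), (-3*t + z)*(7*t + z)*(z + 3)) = -21*t^2 + 4*t*z + z^2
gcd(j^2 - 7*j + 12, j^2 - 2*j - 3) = j - 3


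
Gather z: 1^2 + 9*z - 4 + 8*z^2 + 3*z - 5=8*z^2 + 12*z - 8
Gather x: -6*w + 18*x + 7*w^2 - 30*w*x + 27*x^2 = 7*w^2 - 6*w + 27*x^2 + x*(18 - 30*w)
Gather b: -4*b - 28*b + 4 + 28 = 32 - 32*b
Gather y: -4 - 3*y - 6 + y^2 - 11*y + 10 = y^2 - 14*y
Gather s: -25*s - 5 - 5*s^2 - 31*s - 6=-5*s^2 - 56*s - 11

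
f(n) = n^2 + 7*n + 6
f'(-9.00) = -11.00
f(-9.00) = 24.00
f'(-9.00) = -11.00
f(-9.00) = 24.00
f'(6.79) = 20.58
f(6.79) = 99.63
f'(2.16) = 11.32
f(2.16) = 25.79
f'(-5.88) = -4.76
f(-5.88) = -0.59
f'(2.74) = 12.48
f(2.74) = 32.69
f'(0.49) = 7.98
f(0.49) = 9.67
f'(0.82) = 8.64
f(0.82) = 12.41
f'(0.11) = 7.22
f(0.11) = 6.78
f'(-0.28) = 6.44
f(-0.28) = 4.12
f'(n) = 2*n + 7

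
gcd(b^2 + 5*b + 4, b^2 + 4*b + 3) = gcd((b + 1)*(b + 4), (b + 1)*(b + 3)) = b + 1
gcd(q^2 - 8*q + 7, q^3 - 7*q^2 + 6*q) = q - 1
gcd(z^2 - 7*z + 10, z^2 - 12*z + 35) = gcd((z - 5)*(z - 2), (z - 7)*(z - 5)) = z - 5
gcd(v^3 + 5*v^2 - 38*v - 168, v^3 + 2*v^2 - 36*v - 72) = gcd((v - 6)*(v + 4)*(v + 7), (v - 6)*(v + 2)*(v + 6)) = v - 6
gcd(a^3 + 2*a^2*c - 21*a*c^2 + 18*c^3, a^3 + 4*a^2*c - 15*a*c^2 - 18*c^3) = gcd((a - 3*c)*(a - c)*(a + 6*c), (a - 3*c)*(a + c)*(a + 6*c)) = a^2 + 3*a*c - 18*c^2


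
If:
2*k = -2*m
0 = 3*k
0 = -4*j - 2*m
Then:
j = 0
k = 0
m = 0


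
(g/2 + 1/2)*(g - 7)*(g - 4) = g^3/2 - 5*g^2 + 17*g/2 + 14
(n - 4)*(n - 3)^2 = n^3 - 10*n^2 + 33*n - 36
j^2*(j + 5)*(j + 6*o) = j^4 + 6*j^3*o + 5*j^3 + 30*j^2*o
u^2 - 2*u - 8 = (u - 4)*(u + 2)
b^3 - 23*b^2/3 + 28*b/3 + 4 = (b - 6)*(b - 2)*(b + 1/3)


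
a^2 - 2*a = a*(a - 2)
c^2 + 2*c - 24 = (c - 4)*(c + 6)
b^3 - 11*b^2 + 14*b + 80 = (b - 8)*(b - 5)*(b + 2)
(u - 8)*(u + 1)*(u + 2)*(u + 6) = u^4 + u^3 - 52*u^2 - 148*u - 96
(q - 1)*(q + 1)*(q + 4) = q^3 + 4*q^2 - q - 4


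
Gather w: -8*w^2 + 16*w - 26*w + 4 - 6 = -8*w^2 - 10*w - 2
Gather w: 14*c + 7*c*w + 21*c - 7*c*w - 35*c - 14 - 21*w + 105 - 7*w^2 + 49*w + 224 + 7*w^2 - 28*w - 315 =0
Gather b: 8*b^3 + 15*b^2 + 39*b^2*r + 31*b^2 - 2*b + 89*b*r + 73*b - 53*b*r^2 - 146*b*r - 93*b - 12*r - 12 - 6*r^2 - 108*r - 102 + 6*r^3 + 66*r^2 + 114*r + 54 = 8*b^3 + b^2*(39*r + 46) + b*(-53*r^2 - 57*r - 22) + 6*r^3 + 60*r^2 - 6*r - 60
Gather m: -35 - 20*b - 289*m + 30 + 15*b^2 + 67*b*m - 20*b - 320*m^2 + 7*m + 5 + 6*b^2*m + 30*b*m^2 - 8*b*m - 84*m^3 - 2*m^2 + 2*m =15*b^2 - 40*b - 84*m^3 + m^2*(30*b - 322) + m*(6*b^2 + 59*b - 280)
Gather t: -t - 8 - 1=-t - 9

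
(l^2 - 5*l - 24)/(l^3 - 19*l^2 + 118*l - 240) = (l + 3)/(l^2 - 11*l + 30)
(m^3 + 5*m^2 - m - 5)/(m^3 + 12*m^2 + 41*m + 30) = (m - 1)/(m + 6)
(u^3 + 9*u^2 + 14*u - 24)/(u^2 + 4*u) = u + 5 - 6/u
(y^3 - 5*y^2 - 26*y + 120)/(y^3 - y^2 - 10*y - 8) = (y^2 - y - 30)/(y^2 + 3*y + 2)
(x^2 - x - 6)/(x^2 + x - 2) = (x - 3)/(x - 1)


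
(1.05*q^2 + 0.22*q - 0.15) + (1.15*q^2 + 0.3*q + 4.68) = 2.2*q^2 + 0.52*q + 4.53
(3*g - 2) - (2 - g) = 4*g - 4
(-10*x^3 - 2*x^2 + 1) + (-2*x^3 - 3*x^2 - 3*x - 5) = -12*x^3 - 5*x^2 - 3*x - 4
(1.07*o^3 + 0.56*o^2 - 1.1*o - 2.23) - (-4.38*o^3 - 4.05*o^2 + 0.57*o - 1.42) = 5.45*o^3 + 4.61*o^2 - 1.67*o - 0.81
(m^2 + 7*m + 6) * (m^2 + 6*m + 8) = m^4 + 13*m^3 + 56*m^2 + 92*m + 48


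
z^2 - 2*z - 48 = (z - 8)*(z + 6)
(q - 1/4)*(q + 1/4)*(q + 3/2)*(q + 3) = q^4 + 9*q^3/2 + 71*q^2/16 - 9*q/32 - 9/32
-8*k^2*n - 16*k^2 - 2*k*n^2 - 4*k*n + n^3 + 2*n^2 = (-4*k + n)*(2*k + n)*(n + 2)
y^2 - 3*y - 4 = (y - 4)*(y + 1)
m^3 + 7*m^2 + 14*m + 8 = (m + 1)*(m + 2)*(m + 4)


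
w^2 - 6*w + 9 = (w - 3)^2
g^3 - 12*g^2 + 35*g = g*(g - 7)*(g - 5)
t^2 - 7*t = t*(t - 7)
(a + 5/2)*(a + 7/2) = a^2 + 6*a + 35/4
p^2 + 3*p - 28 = (p - 4)*(p + 7)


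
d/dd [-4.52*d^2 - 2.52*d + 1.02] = -9.04*d - 2.52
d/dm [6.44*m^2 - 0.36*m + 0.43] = 12.88*m - 0.36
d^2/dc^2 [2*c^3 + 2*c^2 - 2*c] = 12*c + 4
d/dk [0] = 0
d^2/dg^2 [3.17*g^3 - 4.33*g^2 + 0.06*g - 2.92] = 19.02*g - 8.66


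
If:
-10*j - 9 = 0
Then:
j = -9/10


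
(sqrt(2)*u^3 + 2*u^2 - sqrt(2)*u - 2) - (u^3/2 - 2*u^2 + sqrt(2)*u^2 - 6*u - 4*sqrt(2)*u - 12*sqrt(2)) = -u^3/2 + sqrt(2)*u^3 - sqrt(2)*u^2 + 4*u^2 + 3*sqrt(2)*u + 6*u - 2 + 12*sqrt(2)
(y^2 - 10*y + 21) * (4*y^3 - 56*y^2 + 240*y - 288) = 4*y^5 - 96*y^4 + 884*y^3 - 3864*y^2 + 7920*y - 6048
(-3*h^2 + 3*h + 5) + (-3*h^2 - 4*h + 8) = -6*h^2 - h + 13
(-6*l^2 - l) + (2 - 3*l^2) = -9*l^2 - l + 2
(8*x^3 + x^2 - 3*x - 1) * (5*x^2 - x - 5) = 40*x^5 - 3*x^4 - 56*x^3 - 7*x^2 + 16*x + 5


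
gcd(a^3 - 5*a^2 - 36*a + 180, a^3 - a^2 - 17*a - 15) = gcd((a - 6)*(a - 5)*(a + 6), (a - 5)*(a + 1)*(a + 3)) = a - 5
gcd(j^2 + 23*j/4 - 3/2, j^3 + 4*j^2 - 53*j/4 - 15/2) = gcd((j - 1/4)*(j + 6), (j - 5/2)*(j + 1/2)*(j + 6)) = j + 6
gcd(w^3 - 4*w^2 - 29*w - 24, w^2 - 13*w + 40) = w - 8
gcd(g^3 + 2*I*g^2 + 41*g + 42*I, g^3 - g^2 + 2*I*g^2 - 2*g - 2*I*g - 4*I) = 1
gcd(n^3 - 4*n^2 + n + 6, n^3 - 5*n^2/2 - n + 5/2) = n + 1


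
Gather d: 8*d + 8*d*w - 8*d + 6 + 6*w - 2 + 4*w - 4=8*d*w + 10*w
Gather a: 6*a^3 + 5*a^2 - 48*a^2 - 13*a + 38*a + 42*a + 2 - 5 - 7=6*a^3 - 43*a^2 + 67*a - 10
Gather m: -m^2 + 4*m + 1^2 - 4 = -m^2 + 4*m - 3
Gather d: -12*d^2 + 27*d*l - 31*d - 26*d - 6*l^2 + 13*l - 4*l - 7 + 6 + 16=-12*d^2 + d*(27*l - 57) - 6*l^2 + 9*l + 15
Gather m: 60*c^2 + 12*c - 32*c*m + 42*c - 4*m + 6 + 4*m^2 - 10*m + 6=60*c^2 + 54*c + 4*m^2 + m*(-32*c - 14) + 12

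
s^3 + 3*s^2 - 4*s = s*(s - 1)*(s + 4)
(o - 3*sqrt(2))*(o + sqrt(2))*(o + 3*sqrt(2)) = o^3 + sqrt(2)*o^2 - 18*o - 18*sqrt(2)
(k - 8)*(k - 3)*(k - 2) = k^3 - 13*k^2 + 46*k - 48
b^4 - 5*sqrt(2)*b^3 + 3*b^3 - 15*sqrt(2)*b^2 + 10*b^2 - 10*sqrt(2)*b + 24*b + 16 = (b + 1)*(b + 2)*(b - 4*sqrt(2))*(b - sqrt(2))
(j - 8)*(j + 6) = j^2 - 2*j - 48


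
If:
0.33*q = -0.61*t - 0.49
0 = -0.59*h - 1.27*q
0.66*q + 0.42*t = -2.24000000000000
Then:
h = 9.46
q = -4.40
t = 1.58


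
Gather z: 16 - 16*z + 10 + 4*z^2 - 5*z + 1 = 4*z^2 - 21*z + 27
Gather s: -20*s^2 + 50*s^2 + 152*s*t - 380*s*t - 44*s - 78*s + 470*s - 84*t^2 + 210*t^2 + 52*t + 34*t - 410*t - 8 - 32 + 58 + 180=30*s^2 + s*(348 - 228*t) + 126*t^2 - 324*t + 198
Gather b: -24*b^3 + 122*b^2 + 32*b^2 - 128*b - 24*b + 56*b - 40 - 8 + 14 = -24*b^3 + 154*b^2 - 96*b - 34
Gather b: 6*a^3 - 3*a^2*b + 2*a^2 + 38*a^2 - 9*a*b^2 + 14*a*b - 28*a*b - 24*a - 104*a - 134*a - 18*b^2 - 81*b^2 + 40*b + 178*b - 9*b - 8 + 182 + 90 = 6*a^3 + 40*a^2 - 262*a + b^2*(-9*a - 99) + b*(-3*a^2 - 14*a + 209) + 264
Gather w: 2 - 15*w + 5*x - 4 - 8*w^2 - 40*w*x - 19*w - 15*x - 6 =-8*w^2 + w*(-40*x - 34) - 10*x - 8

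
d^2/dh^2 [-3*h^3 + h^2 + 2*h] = 2 - 18*h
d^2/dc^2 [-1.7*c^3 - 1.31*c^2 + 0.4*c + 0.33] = -10.2*c - 2.62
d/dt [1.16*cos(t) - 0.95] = -1.16*sin(t)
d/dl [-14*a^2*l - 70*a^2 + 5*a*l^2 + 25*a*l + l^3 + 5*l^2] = -14*a^2 + 10*a*l + 25*a + 3*l^2 + 10*l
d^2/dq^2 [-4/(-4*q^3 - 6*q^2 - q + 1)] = 8*(-6*(2*q + 1)*(4*q^3 + 6*q^2 + q - 1) + (12*q^2 + 12*q + 1)^2)/(4*q^3 + 6*q^2 + q - 1)^3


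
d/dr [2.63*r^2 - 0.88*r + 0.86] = 5.26*r - 0.88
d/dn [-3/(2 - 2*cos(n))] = 3*sin(n)/(2*(cos(n) - 1)^2)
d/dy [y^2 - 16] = 2*y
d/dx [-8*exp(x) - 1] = -8*exp(x)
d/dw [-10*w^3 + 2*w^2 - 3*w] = -30*w^2 + 4*w - 3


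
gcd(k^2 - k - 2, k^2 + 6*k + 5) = k + 1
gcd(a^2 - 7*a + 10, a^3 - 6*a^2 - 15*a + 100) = a - 5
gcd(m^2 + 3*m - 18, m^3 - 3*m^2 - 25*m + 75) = m - 3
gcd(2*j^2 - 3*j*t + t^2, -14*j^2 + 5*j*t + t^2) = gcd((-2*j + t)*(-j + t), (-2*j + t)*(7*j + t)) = -2*j + t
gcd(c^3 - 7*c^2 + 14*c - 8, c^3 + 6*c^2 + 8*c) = 1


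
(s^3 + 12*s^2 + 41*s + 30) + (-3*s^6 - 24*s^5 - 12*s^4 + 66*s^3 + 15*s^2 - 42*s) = -3*s^6 - 24*s^5 - 12*s^4 + 67*s^3 + 27*s^2 - s + 30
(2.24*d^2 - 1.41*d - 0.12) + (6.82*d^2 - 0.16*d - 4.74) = 9.06*d^2 - 1.57*d - 4.86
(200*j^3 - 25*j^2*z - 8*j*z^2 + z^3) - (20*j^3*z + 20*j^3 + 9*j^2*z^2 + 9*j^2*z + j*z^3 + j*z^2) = -20*j^3*z + 180*j^3 - 9*j^2*z^2 - 34*j^2*z - j*z^3 - 9*j*z^2 + z^3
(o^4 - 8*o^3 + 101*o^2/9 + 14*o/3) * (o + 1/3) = o^5 - 23*o^4/3 + 77*o^3/9 + 227*o^2/27 + 14*o/9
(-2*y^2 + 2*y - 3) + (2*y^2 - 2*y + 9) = 6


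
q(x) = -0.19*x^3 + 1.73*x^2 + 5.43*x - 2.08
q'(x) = -0.57*x^2 + 3.46*x + 5.43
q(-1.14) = -5.74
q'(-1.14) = 0.74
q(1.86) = 12.78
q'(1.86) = 9.89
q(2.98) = 24.44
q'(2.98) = 10.68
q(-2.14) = -3.92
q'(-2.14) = -4.58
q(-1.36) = -5.79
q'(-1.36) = -0.33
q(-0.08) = -2.50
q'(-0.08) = 5.15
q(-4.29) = 21.47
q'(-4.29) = -19.90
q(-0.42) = -4.04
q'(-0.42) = 3.88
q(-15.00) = 946.97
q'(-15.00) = -174.72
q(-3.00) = 2.33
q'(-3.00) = -10.08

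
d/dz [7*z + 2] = 7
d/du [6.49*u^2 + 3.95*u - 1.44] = 12.98*u + 3.95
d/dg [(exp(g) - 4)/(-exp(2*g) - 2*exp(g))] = (exp(2*g) - 8*exp(g) - 8)*exp(-g)/(exp(2*g) + 4*exp(g) + 4)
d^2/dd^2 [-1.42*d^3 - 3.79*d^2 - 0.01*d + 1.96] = -8.52*d - 7.58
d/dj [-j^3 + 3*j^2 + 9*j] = -3*j^2 + 6*j + 9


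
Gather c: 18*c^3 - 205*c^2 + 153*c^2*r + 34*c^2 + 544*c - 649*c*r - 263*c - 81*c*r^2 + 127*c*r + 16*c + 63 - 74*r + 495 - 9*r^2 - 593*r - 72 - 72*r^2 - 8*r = 18*c^3 + c^2*(153*r - 171) + c*(-81*r^2 - 522*r + 297) - 81*r^2 - 675*r + 486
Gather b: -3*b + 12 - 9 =3 - 3*b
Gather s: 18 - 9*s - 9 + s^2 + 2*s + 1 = s^2 - 7*s + 10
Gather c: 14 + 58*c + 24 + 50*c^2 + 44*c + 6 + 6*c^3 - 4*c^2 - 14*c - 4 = 6*c^3 + 46*c^2 + 88*c + 40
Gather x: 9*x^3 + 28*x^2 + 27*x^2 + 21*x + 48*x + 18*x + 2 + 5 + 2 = 9*x^3 + 55*x^2 + 87*x + 9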